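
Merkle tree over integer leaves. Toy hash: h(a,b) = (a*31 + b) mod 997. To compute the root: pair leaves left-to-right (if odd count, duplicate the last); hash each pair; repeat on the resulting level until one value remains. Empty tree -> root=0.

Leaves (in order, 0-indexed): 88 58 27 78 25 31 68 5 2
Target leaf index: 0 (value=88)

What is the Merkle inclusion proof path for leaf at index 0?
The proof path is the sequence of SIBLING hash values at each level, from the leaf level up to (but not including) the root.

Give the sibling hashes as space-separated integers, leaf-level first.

L0 (leaves): [88, 58, 27, 78, 25, 31, 68, 5, 2], target index=0
L1: h(88,58)=(88*31+58)%997=792 [pair 0] h(27,78)=(27*31+78)%997=915 [pair 1] h(25,31)=(25*31+31)%997=806 [pair 2] h(68,5)=(68*31+5)%997=119 [pair 3] h(2,2)=(2*31+2)%997=64 [pair 4] -> [792, 915, 806, 119, 64]
  Sibling for proof at L0: 58
L2: h(792,915)=(792*31+915)%997=542 [pair 0] h(806,119)=(806*31+119)%997=180 [pair 1] h(64,64)=(64*31+64)%997=54 [pair 2] -> [542, 180, 54]
  Sibling for proof at L1: 915
L3: h(542,180)=(542*31+180)%997=33 [pair 0] h(54,54)=(54*31+54)%997=731 [pair 1] -> [33, 731]
  Sibling for proof at L2: 180
L4: h(33,731)=(33*31+731)%997=757 [pair 0] -> [757]
  Sibling for proof at L3: 731
Root: 757
Proof path (sibling hashes from leaf to root): [58, 915, 180, 731]

Answer: 58 915 180 731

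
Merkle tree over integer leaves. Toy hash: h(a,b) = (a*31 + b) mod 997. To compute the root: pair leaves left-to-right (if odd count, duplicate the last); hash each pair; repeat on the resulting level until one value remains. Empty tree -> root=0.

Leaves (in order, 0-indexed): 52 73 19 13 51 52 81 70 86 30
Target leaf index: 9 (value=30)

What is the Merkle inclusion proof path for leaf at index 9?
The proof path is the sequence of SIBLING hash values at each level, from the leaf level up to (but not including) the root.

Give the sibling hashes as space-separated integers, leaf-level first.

Answer: 86 702 530 239

Derivation:
L0 (leaves): [52, 73, 19, 13, 51, 52, 81, 70, 86, 30], target index=9
L1: h(52,73)=(52*31+73)%997=688 [pair 0] h(19,13)=(19*31+13)%997=602 [pair 1] h(51,52)=(51*31+52)%997=636 [pair 2] h(81,70)=(81*31+70)%997=587 [pair 3] h(86,30)=(86*31+30)%997=702 [pair 4] -> [688, 602, 636, 587, 702]
  Sibling for proof at L0: 86
L2: h(688,602)=(688*31+602)%997=993 [pair 0] h(636,587)=(636*31+587)%997=363 [pair 1] h(702,702)=(702*31+702)%997=530 [pair 2] -> [993, 363, 530]
  Sibling for proof at L1: 702
L3: h(993,363)=(993*31+363)%997=239 [pair 0] h(530,530)=(530*31+530)%997=11 [pair 1] -> [239, 11]
  Sibling for proof at L2: 530
L4: h(239,11)=(239*31+11)%997=441 [pair 0] -> [441]
  Sibling for proof at L3: 239
Root: 441
Proof path (sibling hashes from leaf to root): [86, 702, 530, 239]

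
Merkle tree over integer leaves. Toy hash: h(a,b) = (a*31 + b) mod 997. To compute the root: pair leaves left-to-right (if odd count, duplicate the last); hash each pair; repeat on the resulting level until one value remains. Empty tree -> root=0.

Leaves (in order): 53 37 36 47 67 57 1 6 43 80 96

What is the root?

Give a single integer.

Answer: 93

Derivation:
L0: [53, 37, 36, 47, 67, 57, 1, 6, 43, 80, 96]
L1: h(53,37)=(53*31+37)%997=683 h(36,47)=(36*31+47)%997=166 h(67,57)=(67*31+57)%997=140 h(1,6)=(1*31+6)%997=37 h(43,80)=(43*31+80)%997=416 h(96,96)=(96*31+96)%997=81 -> [683, 166, 140, 37, 416, 81]
L2: h(683,166)=(683*31+166)%997=402 h(140,37)=(140*31+37)%997=389 h(416,81)=(416*31+81)%997=16 -> [402, 389, 16]
L3: h(402,389)=(402*31+389)%997=887 h(16,16)=(16*31+16)%997=512 -> [887, 512]
L4: h(887,512)=(887*31+512)%997=93 -> [93]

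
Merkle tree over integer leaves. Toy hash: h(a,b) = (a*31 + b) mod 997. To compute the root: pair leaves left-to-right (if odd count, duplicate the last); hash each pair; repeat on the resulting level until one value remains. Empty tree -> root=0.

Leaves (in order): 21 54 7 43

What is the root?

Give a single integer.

Answer: 181

Derivation:
L0: [21, 54, 7, 43]
L1: h(21,54)=(21*31+54)%997=705 h(7,43)=(7*31+43)%997=260 -> [705, 260]
L2: h(705,260)=(705*31+260)%997=181 -> [181]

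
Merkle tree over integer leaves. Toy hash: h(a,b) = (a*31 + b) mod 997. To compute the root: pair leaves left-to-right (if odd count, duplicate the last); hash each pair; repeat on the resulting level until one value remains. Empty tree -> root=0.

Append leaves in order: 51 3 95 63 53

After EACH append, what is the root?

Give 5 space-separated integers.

Answer: 51 587 300 268 766

Derivation:
After append 51 (leaves=[51]):
  L0: [51]
  root=51
After append 3 (leaves=[51, 3]):
  L0: [51, 3]
  L1: h(51,3)=(51*31+3)%997=587 -> [587]
  root=587
After append 95 (leaves=[51, 3, 95]):
  L0: [51, 3, 95]
  L1: h(51,3)=(51*31+3)%997=587 h(95,95)=(95*31+95)%997=49 -> [587, 49]
  L2: h(587,49)=(587*31+49)%997=300 -> [300]
  root=300
After append 63 (leaves=[51, 3, 95, 63]):
  L0: [51, 3, 95, 63]
  L1: h(51,3)=(51*31+3)%997=587 h(95,63)=(95*31+63)%997=17 -> [587, 17]
  L2: h(587,17)=(587*31+17)%997=268 -> [268]
  root=268
After append 53 (leaves=[51, 3, 95, 63, 53]):
  L0: [51, 3, 95, 63, 53]
  L1: h(51,3)=(51*31+3)%997=587 h(95,63)=(95*31+63)%997=17 h(53,53)=(53*31+53)%997=699 -> [587, 17, 699]
  L2: h(587,17)=(587*31+17)%997=268 h(699,699)=(699*31+699)%997=434 -> [268, 434]
  L3: h(268,434)=(268*31+434)%997=766 -> [766]
  root=766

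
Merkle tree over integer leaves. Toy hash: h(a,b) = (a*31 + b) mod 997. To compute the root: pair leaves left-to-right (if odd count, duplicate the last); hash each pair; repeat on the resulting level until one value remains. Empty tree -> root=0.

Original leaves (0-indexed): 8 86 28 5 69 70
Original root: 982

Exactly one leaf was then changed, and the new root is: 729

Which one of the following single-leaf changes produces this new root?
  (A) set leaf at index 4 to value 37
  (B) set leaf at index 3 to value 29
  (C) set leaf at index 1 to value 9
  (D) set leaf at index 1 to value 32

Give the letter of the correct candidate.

Original leaves: [8, 86, 28, 5, 69, 70]
Target new root: 729
Try each candidate change and compute the resulting root:
Candidate A: set leaf[4] = 37 -> leaves = [8, 86, 28, 5, 37, 70]
  L0: [8, 86, 28, 5, 37, 70]
  L1: h(8,86)=(8*31+86)%997=334 h(28,5)=(28*31+5)%997=873 h(37,70)=(37*31+70)%997=220 -> [334, 873, 220]
  L2: h(334,873)=(334*31+873)%997=260 h(220,220)=(220*31+220)%997=61 -> [260, 61]
  L3: h(260,61)=(260*31+61)%997=145 -> [145]
  root = 145 != target 729
Candidate B: set leaf[3] = 29 -> leaves = [8, 86, 28, 29, 69, 70]
  L0: [8, 86, 28, 29, 69, 70]
  L1: h(8,86)=(8*31+86)%997=334 h(28,29)=(28*31+29)%997=897 h(69,70)=(69*31+70)%997=215 -> [334, 897, 215]
  L2: h(334,897)=(334*31+897)%997=284 h(215,215)=(215*31+215)%997=898 -> [284, 898]
  L3: h(284,898)=(284*31+898)%997=729 -> [729]
  root = 729 == target 729  ** MATCH **
Candidate C: set leaf[1] = 9 -> leaves = [8, 9, 28, 5, 69, 70]
  L0: [8, 9, 28, 5, 69, 70]
  L1: h(8,9)=(8*31+9)%997=257 h(28,5)=(28*31+5)%997=873 h(69,70)=(69*31+70)%997=215 -> [257, 873, 215]
  L2: h(257,873)=(257*31+873)%997=864 h(215,215)=(215*31+215)%997=898 -> [864, 898]
  L3: h(864,898)=(864*31+898)%997=763 -> [763]
  root = 763 != target 729
Candidate D: set leaf[1] = 32 -> leaves = [8, 32, 28, 5, 69, 70]
  L0: [8, 32, 28, 5, 69, 70]
  L1: h(8,32)=(8*31+32)%997=280 h(28,5)=(28*31+5)%997=873 h(69,70)=(69*31+70)%997=215 -> [280, 873, 215]
  L2: h(280,873)=(280*31+873)%997=580 h(215,215)=(215*31+215)%997=898 -> [580, 898]
  L3: h(580,898)=(580*31+898)%997=932 -> [932]
  root = 932 != target 729
Candidate B produces the target root.

Answer: B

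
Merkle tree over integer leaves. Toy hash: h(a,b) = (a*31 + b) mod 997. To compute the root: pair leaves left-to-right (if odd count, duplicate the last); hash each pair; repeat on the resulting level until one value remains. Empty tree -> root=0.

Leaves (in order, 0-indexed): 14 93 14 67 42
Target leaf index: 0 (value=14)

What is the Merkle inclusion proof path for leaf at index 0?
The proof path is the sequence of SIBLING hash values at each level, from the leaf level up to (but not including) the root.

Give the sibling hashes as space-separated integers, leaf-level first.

Answer: 93 501 137

Derivation:
L0 (leaves): [14, 93, 14, 67, 42], target index=0
L1: h(14,93)=(14*31+93)%997=527 [pair 0] h(14,67)=(14*31+67)%997=501 [pair 1] h(42,42)=(42*31+42)%997=347 [pair 2] -> [527, 501, 347]
  Sibling for proof at L0: 93
L2: h(527,501)=(527*31+501)%997=886 [pair 0] h(347,347)=(347*31+347)%997=137 [pair 1] -> [886, 137]
  Sibling for proof at L1: 501
L3: h(886,137)=(886*31+137)%997=684 [pair 0] -> [684]
  Sibling for proof at L2: 137
Root: 684
Proof path (sibling hashes from leaf to root): [93, 501, 137]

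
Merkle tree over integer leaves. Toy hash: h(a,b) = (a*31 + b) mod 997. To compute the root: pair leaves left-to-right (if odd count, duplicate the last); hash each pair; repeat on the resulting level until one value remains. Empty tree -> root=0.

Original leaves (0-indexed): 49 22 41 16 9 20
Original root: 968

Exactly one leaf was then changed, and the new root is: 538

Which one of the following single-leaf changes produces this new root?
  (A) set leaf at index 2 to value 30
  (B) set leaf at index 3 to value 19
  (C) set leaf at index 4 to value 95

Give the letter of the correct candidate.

Original leaves: [49, 22, 41, 16, 9, 20]
Target new root: 538
Try each candidate change and compute the resulting root:
Candidate A: set leaf[2] = 30 -> leaves = [49, 22, 30, 16, 9, 20]
  L0: [49, 22, 30, 16, 9, 20]
  L1: h(49,22)=(49*31+22)%997=544 h(30,16)=(30*31+16)%997=946 h(9,20)=(9*31+20)%997=299 -> [544, 946, 299]
  L2: h(544,946)=(544*31+946)%997=861 h(299,299)=(299*31+299)%997=595 -> [861, 595]
  L3: h(861,595)=(861*31+595)%997=367 -> [367]
  root = 367 != target 538
Candidate B: set leaf[3] = 19 -> leaves = [49, 22, 41, 19, 9, 20]
  L0: [49, 22, 41, 19, 9, 20]
  L1: h(49,22)=(49*31+22)%997=544 h(41,19)=(41*31+19)%997=293 h(9,20)=(9*31+20)%997=299 -> [544, 293, 299]
  L2: h(544,293)=(544*31+293)%997=208 h(299,299)=(299*31+299)%997=595 -> [208, 595]
  L3: h(208,595)=(208*31+595)%997=64 -> [64]
  root = 64 != target 538
Candidate C: set leaf[4] = 95 -> leaves = [49, 22, 41, 16, 95, 20]
  L0: [49, 22, 41, 16, 95, 20]
  L1: h(49,22)=(49*31+22)%997=544 h(41,16)=(41*31+16)%997=290 h(95,20)=(95*31+20)%997=971 -> [544, 290, 971]
  L2: h(544,290)=(544*31+290)%997=205 h(971,971)=(971*31+971)%997=165 -> [205, 165]
  L3: h(205,165)=(205*31+165)%997=538 -> [538]
  root = 538 == target 538  ** MATCH **
Candidate C produces the target root.

Answer: C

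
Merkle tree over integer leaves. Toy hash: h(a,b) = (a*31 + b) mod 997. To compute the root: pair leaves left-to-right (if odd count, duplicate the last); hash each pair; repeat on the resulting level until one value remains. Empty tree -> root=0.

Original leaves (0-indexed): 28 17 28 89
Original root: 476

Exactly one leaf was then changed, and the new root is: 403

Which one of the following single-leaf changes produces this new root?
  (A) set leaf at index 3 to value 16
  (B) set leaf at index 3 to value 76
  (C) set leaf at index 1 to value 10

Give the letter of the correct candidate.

Original leaves: [28, 17, 28, 89]
Target new root: 403
Try each candidate change and compute the resulting root:
Candidate A: set leaf[3] = 16 -> leaves = [28, 17, 28, 16]
  L0: [28, 17, 28, 16]
  L1: h(28,17)=(28*31+17)%997=885 h(28,16)=(28*31+16)%997=884 -> [885, 884]
  L2: h(885,884)=(885*31+884)%997=403 -> [403]
  root = 403 == target 403  ** MATCH **
Candidate B: set leaf[3] = 76 -> leaves = [28, 17, 28, 76]
  L0: [28, 17, 28, 76]
  L1: h(28,17)=(28*31+17)%997=885 h(28,76)=(28*31+76)%997=944 -> [885, 944]
  L2: h(885,944)=(885*31+944)%997=463 -> [463]
  root = 463 != target 403
Candidate C: set leaf[1] = 10 -> leaves = [28, 10, 28, 89]
  L0: [28, 10, 28, 89]
  L1: h(28,10)=(28*31+10)%997=878 h(28,89)=(28*31+89)%997=957 -> [878, 957]
  L2: h(878,957)=(878*31+957)%997=259 -> [259]
  root = 259 != target 403
Candidate A produces the target root.

Answer: A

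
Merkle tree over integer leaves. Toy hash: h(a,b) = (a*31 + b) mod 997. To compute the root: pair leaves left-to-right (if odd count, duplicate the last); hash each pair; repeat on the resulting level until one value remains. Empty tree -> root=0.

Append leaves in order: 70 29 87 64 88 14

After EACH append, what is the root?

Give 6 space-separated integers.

After append 70 (leaves=[70]):
  L0: [70]
  root=70
After append 29 (leaves=[70, 29]):
  L0: [70, 29]
  L1: h(70,29)=(70*31+29)%997=205 -> [205]
  root=205
After append 87 (leaves=[70, 29, 87]):
  L0: [70, 29, 87]
  L1: h(70,29)=(70*31+29)%997=205 h(87,87)=(87*31+87)%997=790 -> [205, 790]
  L2: h(205,790)=(205*31+790)%997=166 -> [166]
  root=166
After append 64 (leaves=[70, 29, 87, 64]):
  L0: [70, 29, 87, 64]
  L1: h(70,29)=(70*31+29)%997=205 h(87,64)=(87*31+64)%997=767 -> [205, 767]
  L2: h(205,767)=(205*31+767)%997=143 -> [143]
  root=143
After append 88 (leaves=[70, 29, 87, 64, 88]):
  L0: [70, 29, 87, 64, 88]
  L1: h(70,29)=(70*31+29)%997=205 h(87,64)=(87*31+64)%997=767 h(88,88)=(88*31+88)%997=822 -> [205, 767, 822]
  L2: h(205,767)=(205*31+767)%997=143 h(822,822)=(822*31+822)%997=382 -> [143, 382]
  L3: h(143,382)=(143*31+382)%997=827 -> [827]
  root=827
After append 14 (leaves=[70, 29, 87, 64, 88, 14]):
  L0: [70, 29, 87, 64, 88, 14]
  L1: h(70,29)=(70*31+29)%997=205 h(87,64)=(87*31+64)%997=767 h(88,14)=(88*31+14)%997=748 -> [205, 767, 748]
  L2: h(205,767)=(205*31+767)%997=143 h(748,748)=(748*31+748)%997=8 -> [143, 8]
  L3: h(143,8)=(143*31+8)%997=453 -> [453]
  root=453

Answer: 70 205 166 143 827 453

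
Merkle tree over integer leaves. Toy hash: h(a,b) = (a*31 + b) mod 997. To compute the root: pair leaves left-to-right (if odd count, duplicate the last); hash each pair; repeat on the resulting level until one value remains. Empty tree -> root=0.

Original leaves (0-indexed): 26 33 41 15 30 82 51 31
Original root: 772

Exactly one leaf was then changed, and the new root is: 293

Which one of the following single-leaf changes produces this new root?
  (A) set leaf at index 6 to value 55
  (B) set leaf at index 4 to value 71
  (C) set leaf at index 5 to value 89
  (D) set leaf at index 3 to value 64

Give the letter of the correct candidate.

Answer: B

Derivation:
Original leaves: [26, 33, 41, 15, 30, 82, 51, 31]
Target new root: 293
Try each candidate change and compute the resulting root:
Candidate A: set leaf[6] = 55 -> leaves = [26, 33, 41, 15, 30, 82, 55, 31]
  L0: [26, 33, 41, 15, 30, 82, 55, 31]
  L1: h(26,33)=(26*31+33)%997=839 h(41,15)=(41*31+15)%997=289 h(30,82)=(30*31+82)%997=15 h(55,31)=(55*31+31)%997=739 -> [839, 289, 15, 739]
  L2: h(839,289)=(839*31+289)%997=376 h(15,739)=(15*31+739)%997=207 -> [376, 207]
  L3: h(376,207)=(376*31+207)%997=896 -> [896]
  root = 896 != target 293
Candidate B: set leaf[4] = 71 -> leaves = [26, 33, 41, 15, 71, 82, 51, 31]
  L0: [26, 33, 41, 15, 71, 82, 51, 31]
  L1: h(26,33)=(26*31+33)%997=839 h(41,15)=(41*31+15)%997=289 h(71,82)=(71*31+82)%997=289 h(51,31)=(51*31+31)%997=615 -> [839, 289, 289, 615]
  L2: h(839,289)=(839*31+289)%997=376 h(289,615)=(289*31+615)%997=601 -> [376, 601]
  L3: h(376,601)=(376*31+601)%997=293 -> [293]
  root = 293 == target 293  ** MATCH **
Candidate C: set leaf[5] = 89 -> leaves = [26, 33, 41, 15, 30, 89, 51, 31]
  L0: [26, 33, 41, 15, 30, 89, 51, 31]
  L1: h(26,33)=(26*31+33)%997=839 h(41,15)=(41*31+15)%997=289 h(30,89)=(30*31+89)%997=22 h(51,31)=(51*31+31)%997=615 -> [839, 289, 22, 615]
  L2: h(839,289)=(839*31+289)%997=376 h(22,615)=(22*31+615)%997=300 -> [376, 300]
  L3: h(376,300)=(376*31+300)%997=989 -> [989]
  root = 989 != target 293
Candidate D: set leaf[3] = 64 -> leaves = [26, 33, 41, 64, 30, 82, 51, 31]
  L0: [26, 33, 41, 64, 30, 82, 51, 31]
  L1: h(26,33)=(26*31+33)%997=839 h(41,64)=(41*31+64)%997=338 h(30,82)=(30*31+82)%997=15 h(51,31)=(51*31+31)%997=615 -> [839, 338, 15, 615]
  L2: h(839,338)=(839*31+338)%997=425 h(15,615)=(15*31+615)%997=83 -> [425, 83]
  L3: h(425,83)=(425*31+83)%997=297 -> [297]
  root = 297 != target 293
Candidate B produces the target root.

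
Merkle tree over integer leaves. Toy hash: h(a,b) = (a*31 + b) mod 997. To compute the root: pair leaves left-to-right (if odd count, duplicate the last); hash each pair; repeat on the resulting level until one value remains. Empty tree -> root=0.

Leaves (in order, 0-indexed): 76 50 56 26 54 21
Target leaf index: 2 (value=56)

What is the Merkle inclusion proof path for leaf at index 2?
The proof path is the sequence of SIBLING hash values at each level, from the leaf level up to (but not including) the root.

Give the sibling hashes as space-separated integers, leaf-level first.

Answer: 26 412 402

Derivation:
L0 (leaves): [76, 50, 56, 26, 54, 21], target index=2
L1: h(76,50)=(76*31+50)%997=412 [pair 0] h(56,26)=(56*31+26)%997=765 [pair 1] h(54,21)=(54*31+21)%997=698 [pair 2] -> [412, 765, 698]
  Sibling for proof at L0: 26
L2: h(412,765)=(412*31+765)%997=576 [pair 0] h(698,698)=(698*31+698)%997=402 [pair 1] -> [576, 402]
  Sibling for proof at L1: 412
L3: h(576,402)=(576*31+402)%997=312 [pair 0] -> [312]
  Sibling for proof at L2: 402
Root: 312
Proof path (sibling hashes from leaf to root): [26, 412, 402]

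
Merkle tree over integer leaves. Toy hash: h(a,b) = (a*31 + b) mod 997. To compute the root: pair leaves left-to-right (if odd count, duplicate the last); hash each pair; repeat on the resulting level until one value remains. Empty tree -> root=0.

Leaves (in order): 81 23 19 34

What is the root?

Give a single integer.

L0: [81, 23, 19, 34]
L1: h(81,23)=(81*31+23)%997=540 h(19,34)=(19*31+34)%997=623 -> [540, 623]
L2: h(540,623)=(540*31+623)%997=414 -> [414]

Answer: 414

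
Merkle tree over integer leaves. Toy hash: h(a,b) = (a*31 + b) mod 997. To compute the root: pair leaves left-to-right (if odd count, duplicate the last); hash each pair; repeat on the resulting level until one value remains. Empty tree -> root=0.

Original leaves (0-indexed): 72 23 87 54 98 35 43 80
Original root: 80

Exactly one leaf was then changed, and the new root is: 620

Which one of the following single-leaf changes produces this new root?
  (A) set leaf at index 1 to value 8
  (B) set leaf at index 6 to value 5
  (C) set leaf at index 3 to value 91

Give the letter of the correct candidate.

Answer: A

Derivation:
Original leaves: [72, 23, 87, 54, 98, 35, 43, 80]
Target new root: 620
Try each candidate change and compute the resulting root:
Candidate A: set leaf[1] = 8 -> leaves = [72, 8, 87, 54, 98, 35, 43, 80]
  L0: [72, 8, 87, 54, 98, 35, 43, 80]
  L1: h(72,8)=(72*31+8)%997=246 h(87,54)=(87*31+54)%997=757 h(98,35)=(98*31+35)%997=82 h(43,80)=(43*31+80)%997=416 -> [246, 757, 82, 416]
  L2: h(246,757)=(246*31+757)%997=407 h(82,416)=(82*31+416)%997=964 -> [407, 964]
  L3: h(407,964)=(407*31+964)%997=620 -> [620]
  root = 620 == target 620  ** MATCH **
Candidate B: set leaf[6] = 5 -> leaves = [72, 23, 87, 54, 98, 35, 5, 80]
  L0: [72, 23, 87, 54, 98, 35, 5, 80]
  L1: h(72,23)=(72*31+23)%997=261 h(87,54)=(87*31+54)%997=757 h(98,35)=(98*31+35)%997=82 h(5,80)=(5*31+80)%997=235 -> [261, 757, 82, 235]
  L2: h(261,757)=(261*31+757)%997=872 h(82,235)=(82*31+235)%997=783 -> [872, 783]
  L3: h(872,783)=(872*31+783)%997=896 -> [896]
  root = 896 != target 620
Candidate C: set leaf[3] = 91 -> leaves = [72, 23, 87, 91, 98, 35, 43, 80]
  L0: [72, 23, 87, 91, 98, 35, 43, 80]
  L1: h(72,23)=(72*31+23)%997=261 h(87,91)=(87*31+91)%997=794 h(98,35)=(98*31+35)%997=82 h(43,80)=(43*31+80)%997=416 -> [261, 794, 82, 416]
  L2: h(261,794)=(261*31+794)%997=909 h(82,416)=(82*31+416)%997=964 -> [909, 964]
  L3: h(909,964)=(909*31+964)%997=230 -> [230]
  root = 230 != target 620
Candidate A produces the target root.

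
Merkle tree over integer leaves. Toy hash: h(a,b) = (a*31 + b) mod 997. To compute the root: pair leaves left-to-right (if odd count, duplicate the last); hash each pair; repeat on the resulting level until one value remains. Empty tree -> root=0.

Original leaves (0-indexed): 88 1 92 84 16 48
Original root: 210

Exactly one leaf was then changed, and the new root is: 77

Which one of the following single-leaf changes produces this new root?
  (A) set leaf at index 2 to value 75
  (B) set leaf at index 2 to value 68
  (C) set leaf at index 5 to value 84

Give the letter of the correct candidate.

Original leaves: [88, 1, 92, 84, 16, 48]
Target new root: 77
Try each candidate change and compute the resulting root:
Candidate A: set leaf[2] = 75 -> leaves = [88, 1, 75, 84, 16, 48]
  L0: [88, 1, 75, 84, 16, 48]
  L1: h(88,1)=(88*31+1)%997=735 h(75,84)=(75*31+84)%997=415 h(16,48)=(16*31+48)%997=544 -> [735, 415, 544]
  L2: h(735,415)=(735*31+415)%997=269 h(544,544)=(544*31+544)%997=459 -> [269, 459]
  L3: h(269,459)=(269*31+459)%997=822 -> [822]
  root = 822 != target 77
Candidate B: set leaf[2] = 68 -> leaves = [88, 1, 68, 84, 16, 48]
  L0: [88, 1, 68, 84, 16, 48]
  L1: h(88,1)=(88*31+1)%997=735 h(68,84)=(68*31+84)%997=198 h(16,48)=(16*31+48)%997=544 -> [735, 198, 544]
  L2: h(735,198)=(735*31+198)%997=52 h(544,544)=(544*31+544)%997=459 -> [52, 459]
  L3: h(52,459)=(52*31+459)%997=77 -> [77]
  root = 77 == target 77  ** MATCH **
Candidate C: set leaf[5] = 84 -> leaves = [88, 1, 92, 84, 16, 84]
  L0: [88, 1, 92, 84, 16, 84]
  L1: h(88,1)=(88*31+1)%997=735 h(92,84)=(92*31+84)%997=942 h(16,84)=(16*31+84)%997=580 -> [735, 942, 580]
  L2: h(735,942)=(735*31+942)%997=796 h(580,580)=(580*31+580)%997=614 -> [796, 614]
  L3: h(796,614)=(796*31+614)%997=365 -> [365]
  root = 365 != target 77
Candidate B produces the target root.

Answer: B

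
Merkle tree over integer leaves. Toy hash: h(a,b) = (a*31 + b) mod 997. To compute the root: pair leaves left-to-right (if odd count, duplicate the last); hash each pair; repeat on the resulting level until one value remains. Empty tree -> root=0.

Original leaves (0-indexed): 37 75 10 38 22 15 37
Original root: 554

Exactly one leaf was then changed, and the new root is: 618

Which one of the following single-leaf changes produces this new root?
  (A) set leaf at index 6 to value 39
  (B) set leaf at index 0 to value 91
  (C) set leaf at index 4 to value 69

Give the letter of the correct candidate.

Original leaves: [37, 75, 10, 38, 22, 15, 37]
Target new root: 618
Try each candidate change and compute the resulting root:
Candidate A: set leaf[6] = 39 -> leaves = [37, 75, 10, 38, 22, 15, 39]
  L0: [37, 75, 10, 38, 22, 15, 39]
  L1: h(37,75)=(37*31+75)%997=225 h(10,38)=(10*31+38)%997=348 h(22,15)=(22*31+15)%997=697 h(39,39)=(39*31+39)%997=251 -> [225, 348, 697, 251]
  L2: h(225,348)=(225*31+348)%997=344 h(697,251)=(697*31+251)%997=921 -> [344, 921]
  L3: h(344,921)=(344*31+921)%997=618 -> [618]
  root = 618 == target 618  ** MATCH **
Candidate B: set leaf[0] = 91 -> leaves = [91, 75, 10, 38, 22, 15, 37]
  L0: [91, 75, 10, 38, 22, 15, 37]
  L1: h(91,75)=(91*31+75)%997=902 h(10,38)=(10*31+38)%997=348 h(22,15)=(22*31+15)%997=697 h(37,37)=(37*31+37)%997=187 -> [902, 348, 697, 187]
  L2: h(902,348)=(902*31+348)%997=394 h(697,187)=(697*31+187)%997=857 -> [394, 857]
  L3: h(394,857)=(394*31+857)%997=110 -> [110]
  root = 110 != target 618
Candidate C: set leaf[4] = 69 -> leaves = [37, 75, 10, 38, 69, 15, 37]
  L0: [37, 75, 10, 38, 69, 15, 37]
  L1: h(37,75)=(37*31+75)%997=225 h(10,38)=(10*31+38)%997=348 h(69,15)=(69*31+15)%997=160 h(37,37)=(37*31+37)%997=187 -> [225, 348, 160, 187]
  L2: h(225,348)=(225*31+348)%997=344 h(160,187)=(160*31+187)%997=162 -> [344, 162]
  L3: h(344,162)=(344*31+162)%997=856 -> [856]
  root = 856 != target 618
Candidate A produces the target root.

Answer: A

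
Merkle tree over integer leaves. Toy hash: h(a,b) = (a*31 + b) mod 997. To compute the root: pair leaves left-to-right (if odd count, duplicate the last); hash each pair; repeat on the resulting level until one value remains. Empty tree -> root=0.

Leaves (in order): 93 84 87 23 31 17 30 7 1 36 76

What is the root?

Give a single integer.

L0: [93, 84, 87, 23, 31, 17, 30, 7, 1, 36, 76]
L1: h(93,84)=(93*31+84)%997=973 h(87,23)=(87*31+23)%997=726 h(31,17)=(31*31+17)%997=978 h(30,7)=(30*31+7)%997=937 h(1,36)=(1*31+36)%997=67 h(76,76)=(76*31+76)%997=438 -> [973, 726, 978, 937, 67, 438]
L2: h(973,726)=(973*31+726)%997=979 h(978,937)=(978*31+937)%997=348 h(67,438)=(67*31+438)%997=521 -> [979, 348, 521]
L3: h(979,348)=(979*31+348)%997=787 h(521,521)=(521*31+521)%997=720 -> [787, 720]
L4: h(787,720)=(787*31+720)%997=192 -> [192]

Answer: 192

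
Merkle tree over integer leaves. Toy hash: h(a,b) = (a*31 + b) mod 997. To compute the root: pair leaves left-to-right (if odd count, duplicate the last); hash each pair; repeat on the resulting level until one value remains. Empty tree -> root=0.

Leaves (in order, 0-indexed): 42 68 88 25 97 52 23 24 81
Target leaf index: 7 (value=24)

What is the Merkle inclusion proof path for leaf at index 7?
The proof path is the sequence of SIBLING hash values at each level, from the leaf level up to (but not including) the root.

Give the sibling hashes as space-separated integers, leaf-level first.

L0 (leaves): [42, 68, 88, 25, 97, 52, 23, 24, 81], target index=7
L1: h(42,68)=(42*31+68)%997=373 [pair 0] h(88,25)=(88*31+25)%997=759 [pair 1] h(97,52)=(97*31+52)%997=68 [pair 2] h(23,24)=(23*31+24)%997=737 [pair 3] h(81,81)=(81*31+81)%997=598 [pair 4] -> [373, 759, 68, 737, 598]
  Sibling for proof at L0: 23
L2: h(373,759)=(373*31+759)%997=358 [pair 0] h(68,737)=(68*31+737)%997=851 [pair 1] h(598,598)=(598*31+598)%997=193 [pair 2] -> [358, 851, 193]
  Sibling for proof at L1: 68
L3: h(358,851)=(358*31+851)%997=982 [pair 0] h(193,193)=(193*31+193)%997=194 [pair 1] -> [982, 194]
  Sibling for proof at L2: 358
L4: h(982,194)=(982*31+194)%997=726 [pair 0] -> [726]
  Sibling for proof at L3: 194
Root: 726
Proof path (sibling hashes from leaf to root): [23, 68, 358, 194]

Answer: 23 68 358 194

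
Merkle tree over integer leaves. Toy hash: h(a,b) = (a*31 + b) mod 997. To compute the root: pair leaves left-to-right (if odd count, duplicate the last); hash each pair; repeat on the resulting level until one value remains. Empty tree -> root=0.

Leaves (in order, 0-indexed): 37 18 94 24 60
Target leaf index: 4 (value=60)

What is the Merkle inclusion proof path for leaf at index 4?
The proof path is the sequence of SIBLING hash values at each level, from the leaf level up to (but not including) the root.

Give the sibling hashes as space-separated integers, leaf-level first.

Answer: 60 923 170

Derivation:
L0 (leaves): [37, 18, 94, 24, 60], target index=4
L1: h(37,18)=(37*31+18)%997=168 [pair 0] h(94,24)=(94*31+24)%997=944 [pair 1] h(60,60)=(60*31+60)%997=923 [pair 2] -> [168, 944, 923]
  Sibling for proof at L0: 60
L2: h(168,944)=(168*31+944)%997=170 [pair 0] h(923,923)=(923*31+923)%997=623 [pair 1] -> [170, 623]
  Sibling for proof at L1: 923
L3: h(170,623)=(170*31+623)%997=908 [pair 0] -> [908]
  Sibling for proof at L2: 170
Root: 908
Proof path (sibling hashes from leaf to root): [60, 923, 170]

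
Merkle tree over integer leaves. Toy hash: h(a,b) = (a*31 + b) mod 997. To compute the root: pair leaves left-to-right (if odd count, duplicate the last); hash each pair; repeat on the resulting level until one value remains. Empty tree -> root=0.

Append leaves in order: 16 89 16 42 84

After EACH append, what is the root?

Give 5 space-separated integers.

Answer: 16 585 701 727 877

Derivation:
After append 16 (leaves=[16]):
  L0: [16]
  root=16
After append 89 (leaves=[16, 89]):
  L0: [16, 89]
  L1: h(16,89)=(16*31+89)%997=585 -> [585]
  root=585
After append 16 (leaves=[16, 89, 16]):
  L0: [16, 89, 16]
  L1: h(16,89)=(16*31+89)%997=585 h(16,16)=(16*31+16)%997=512 -> [585, 512]
  L2: h(585,512)=(585*31+512)%997=701 -> [701]
  root=701
After append 42 (leaves=[16, 89, 16, 42]):
  L0: [16, 89, 16, 42]
  L1: h(16,89)=(16*31+89)%997=585 h(16,42)=(16*31+42)%997=538 -> [585, 538]
  L2: h(585,538)=(585*31+538)%997=727 -> [727]
  root=727
After append 84 (leaves=[16, 89, 16, 42, 84]):
  L0: [16, 89, 16, 42, 84]
  L1: h(16,89)=(16*31+89)%997=585 h(16,42)=(16*31+42)%997=538 h(84,84)=(84*31+84)%997=694 -> [585, 538, 694]
  L2: h(585,538)=(585*31+538)%997=727 h(694,694)=(694*31+694)%997=274 -> [727, 274]
  L3: h(727,274)=(727*31+274)%997=877 -> [877]
  root=877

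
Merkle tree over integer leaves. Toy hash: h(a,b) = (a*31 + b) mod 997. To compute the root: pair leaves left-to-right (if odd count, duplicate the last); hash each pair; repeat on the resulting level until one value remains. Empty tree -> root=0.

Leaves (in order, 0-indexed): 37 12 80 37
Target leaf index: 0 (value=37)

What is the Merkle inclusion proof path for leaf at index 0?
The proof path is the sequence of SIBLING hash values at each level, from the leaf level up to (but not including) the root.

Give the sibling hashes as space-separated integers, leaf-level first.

L0 (leaves): [37, 12, 80, 37], target index=0
L1: h(37,12)=(37*31+12)%997=162 [pair 0] h(80,37)=(80*31+37)%997=523 [pair 1] -> [162, 523]
  Sibling for proof at L0: 12
L2: h(162,523)=(162*31+523)%997=560 [pair 0] -> [560]
  Sibling for proof at L1: 523
Root: 560
Proof path (sibling hashes from leaf to root): [12, 523]

Answer: 12 523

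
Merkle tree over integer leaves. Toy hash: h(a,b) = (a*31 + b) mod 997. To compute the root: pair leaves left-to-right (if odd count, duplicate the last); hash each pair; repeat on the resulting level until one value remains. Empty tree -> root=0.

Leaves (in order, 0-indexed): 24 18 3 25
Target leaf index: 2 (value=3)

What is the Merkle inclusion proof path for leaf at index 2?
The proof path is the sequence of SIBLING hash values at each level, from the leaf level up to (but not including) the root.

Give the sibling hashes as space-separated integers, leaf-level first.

L0 (leaves): [24, 18, 3, 25], target index=2
L1: h(24,18)=(24*31+18)%997=762 [pair 0] h(3,25)=(3*31+25)%997=118 [pair 1] -> [762, 118]
  Sibling for proof at L0: 25
L2: h(762,118)=(762*31+118)%997=809 [pair 0] -> [809]
  Sibling for proof at L1: 762
Root: 809
Proof path (sibling hashes from leaf to root): [25, 762]

Answer: 25 762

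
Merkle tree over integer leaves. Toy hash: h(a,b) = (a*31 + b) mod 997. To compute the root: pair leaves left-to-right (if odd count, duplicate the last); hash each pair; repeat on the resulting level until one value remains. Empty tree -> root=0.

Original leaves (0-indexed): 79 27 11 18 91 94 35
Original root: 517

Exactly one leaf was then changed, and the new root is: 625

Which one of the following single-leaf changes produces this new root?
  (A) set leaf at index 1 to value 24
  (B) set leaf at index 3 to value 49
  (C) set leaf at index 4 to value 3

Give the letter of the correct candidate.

Original leaves: [79, 27, 11, 18, 91, 94, 35]
Target new root: 625
Try each candidate change and compute the resulting root:
Candidate A: set leaf[1] = 24 -> leaves = [79, 24, 11, 18, 91, 94, 35]
  L0: [79, 24, 11, 18, 91, 94, 35]
  L1: h(79,24)=(79*31+24)%997=479 h(11,18)=(11*31+18)%997=359 h(91,94)=(91*31+94)%997=921 h(35,35)=(35*31+35)%997=123 -> [479, 359, 921, 123]
  L2: h(479,359)=(479*31+359)%997=253 h(921,123)=(921*31+123)%997=758 -> [253, 758]
  L3: h(253,758)=(253*31+758)%997=625 -> [625]
  root = 625 == target 625  ** MATCH **
Candidate B: set leaf[3] = 49 -> leaves = [79, 27, 11, 49, 91, 94, 35]
  L0: [79, 27, 11, 49, 91, 94, 35]
  L1: h(79,27)=(79*31+27)%997=482 h(11,49)=(11*31+49)%997=390 h(91,94)=(91*31+94)%997=921 h(35,35)=(35*31+35)%997=123 -> [482, 390, 921, 123]
  L2: h(482,390)=(482*31+390)%997=377 h(921,123)=(921*31+123)%997=758 -> [377, 758]
  L3: h(377,758)=(377*31+758)%997=481 -> [481]
  root = 481 != target 625
Candidate C: set leaf[4] = 3 -> leaves = [79, 27, 11, 18, 3, 94, 35]
  L0: [79, 27, 11, 18, 3, 94, 35]
  L1: h(79,27)=(79*31+27)%997=482 h(11,18)=(11*31+18)%997=359 h(3,94)=(3*31+94)%997=187 h(35,35)=(35*31+35)%997=123 -> [482, 359, 187, 123]
  L2: h(482,359)=(482*31+359)%997=346 h(187,123)=(187*31+123)%997=935 -> [346, 935]
  L3: h(346,935)=(346*31+935)%997=694 -> [694]
  root = 694 != target 625
Candidate A produces the target root.

Answer: A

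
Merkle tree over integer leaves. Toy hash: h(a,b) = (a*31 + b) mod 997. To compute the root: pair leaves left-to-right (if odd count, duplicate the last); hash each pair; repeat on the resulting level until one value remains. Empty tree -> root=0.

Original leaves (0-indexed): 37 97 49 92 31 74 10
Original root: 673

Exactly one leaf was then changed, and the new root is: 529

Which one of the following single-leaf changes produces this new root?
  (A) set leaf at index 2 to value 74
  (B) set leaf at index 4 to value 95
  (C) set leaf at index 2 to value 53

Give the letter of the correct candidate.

Answer: C

Derivation:
Original leaves: [37, 97, 49, 92, 31, 74, 10]
Target new root: 529
Try each candidate change and compute the resulting root:
Candidate A: set leaf[2] = 74 -> leaves = [37, 97, 74, 92, 31, 74, 10]
  L0: [37, 97, 74, 92, 31, 74, 10]
  L1: h(37,97)=(37*31+97)%997=247 h(74,92)=(74*31+92)%997=392 h(31,74)=(31*31+74)%997=38 h(10,10)=(10*31+10)%997=320 -> [247, 392, 38, 320]
  L2: h(247,392)=(247*31+392)%997=73 h(38,320)=(38*31+320)%997=501 -> [73, 501]
  L3: h(73,501)=(73*31+501)%997=770 -> [770]
  root = 770 != target 529
Candidate B: set leaf[4] = 95 -> leaves = [37, 97, 49, 92, 95, 74, 10]
  L0: [37, 97, 49, 92, 95, 74, 10]
  L1: h(37,97)=(37*31+97)%997=247 h(49,92)=(49*31+92)%997=614 h(95,74)=(95*31+74)%997=28 h(10,10)=(10*31+10)%997=320 -> [247, 614, 28, 320]
  L2: h(247,614)=(247*31+614)%997=295 h(28,320)=(28*31+320)%997=191 -> [295, 191]
  L3: h(295,191)=(295*31+191)%997=363 -> [363]
  root = 363 != target 529
Candidate C: set leaf[2] = 53 -> leaves = [37, 97, 53, 92, 31, 74, 10]
  L0: [37, 97, 53, 92, 31, 74, 10]
  L1: h(37,97)=(37*31+97)%997=247 h(53,92)=(53*31+92)%997=738 h(31,74)=(31*31+74)%997=38 h(10,10)=(10*31+10)%997=320 -> [247, 738, 38, 320]
  L2: h(247,738)=(247*31+738)%997=419 h(38,320)=(38*31+320)%997=501 -> [419, 501]
  L3: h(419,501)=(419*31+501)%997=529 -> [529]
  root = 529 == target 529  ** MATCH **
Candidate C produces the target root.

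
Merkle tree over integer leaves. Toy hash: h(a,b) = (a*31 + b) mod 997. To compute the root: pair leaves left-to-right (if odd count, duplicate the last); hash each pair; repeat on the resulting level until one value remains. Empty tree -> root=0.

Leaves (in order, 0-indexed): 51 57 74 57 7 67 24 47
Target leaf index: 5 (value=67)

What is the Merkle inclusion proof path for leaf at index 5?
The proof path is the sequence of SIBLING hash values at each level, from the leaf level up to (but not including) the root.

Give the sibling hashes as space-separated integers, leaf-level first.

Answer: 7 791 288

Derivation:
L0 (leaves): [51, 57, 74, 57, 7, 67, 24, 47], target index=5
L1: h(51,57)=(51*31+57)%997=641 [pair 0] h(74,57)=(74*31+57)%997=357 [pair 1] h(7,67)=(7*31+67)%997=284 [pair 2] h(24,47)=(24*31+47)%997=791 [pair 3] -> [641, 357, 284, 791]
  Sibling for proof at L0: 7
L2: h(641,357)=(641*31+357)%997=288 [pair 0] h(284,791)=(284*31+791)%997=622 [pair 1] -> [288, 622]
  Sibling for proof at L1: 791
L3: h(288,622)=(288*31+622)%997=577 [pair 0] -> [577]
  Sibling for proof at L2: 288
Root: 577
Proof path (sibling hashes from leaf to root): [7, 791, 288]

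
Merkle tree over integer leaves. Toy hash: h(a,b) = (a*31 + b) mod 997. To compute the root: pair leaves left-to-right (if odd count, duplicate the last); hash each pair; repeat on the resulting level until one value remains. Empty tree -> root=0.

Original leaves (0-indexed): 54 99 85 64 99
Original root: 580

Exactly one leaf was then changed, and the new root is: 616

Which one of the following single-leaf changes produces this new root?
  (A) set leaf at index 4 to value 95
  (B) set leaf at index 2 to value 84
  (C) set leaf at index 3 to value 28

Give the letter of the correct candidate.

Original leaves: [54, 99, 85, 64, 99]
Target new root: 616
Try each candidate change and compute the resulting root:
Candidate A: set leaf[4] = 95 -> leaves = [54, 99, 85, 64, 95]
  L0: [54, 99, 85, 64, 95]
  L1: h(54,99)=(54*31+99)%997=776 h(85,64)=(85*31+64)%997=705 h(95,95)=(95*31+95)%997=49 -> [776, 705, 49]
  L2: h(776,705)=(776*31+705)%997=833 h(49,49)=(49*31+49)%997=571 -> [833, 571]
  L3: h(833,571)=(833*31+571)%997=472 -> [472]
  root = 472 != target 616
Candidate B: set leaf[2] = 84 -> leaves = [54, 99, 84, 64, 99]
  L0: [54, 99, 84, 64, 99]
  L1: h(54,99)=(54*31+99)%997=776 h(84,64)=(84*31+64)%997=674 h(99,99)=(99*31+99)%997=177 -> [776, 674, 177]
  L2: h(776,674)=(776*31+674)%997=802 h(177,177)=(177*31+177)%997=679 -> [802, 679]
  L3: h(802,679)=(802*31+679)%997=616 -> [616]
  root = 616 == target 616  ** MATCH **
Candidate C: set leaf[3] = 28 -> leaves = [54, 99, 85, 28, 99]
  L0: [54, 99, 85, 28, 99]
  L1: h(54,99)=(54*31+99)%997=776 h(85,28)=(85*31+28)%997=669 h(99,99)=(99*31+99)%997=177 -> [776, 669, 177]
  L2: h(776,669)=(776*31+669)%997=797 h(177,177)=(177*31+177)%997=679 -> [797, 679]
  L3: h(797,679)=(797*31+679)%997=461 -> [461]
  root = 461 != target 616
Candidate B produces the target root.

Answer: B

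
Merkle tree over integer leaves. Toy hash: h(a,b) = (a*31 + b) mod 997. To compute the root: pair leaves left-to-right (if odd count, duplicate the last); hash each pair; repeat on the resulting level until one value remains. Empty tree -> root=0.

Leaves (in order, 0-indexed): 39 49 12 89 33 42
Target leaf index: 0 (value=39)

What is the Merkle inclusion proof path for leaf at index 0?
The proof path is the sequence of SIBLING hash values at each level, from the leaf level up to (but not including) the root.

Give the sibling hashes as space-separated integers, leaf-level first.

L0 (leaves): [39, 49, 12, 89, 33, 42], target index=0
L1: h(39,49)=(39*31+49)%997=261 [pair 0] h(12,89)=(12*31+89)%997=461 [pair 1] h(33,42)=(33*31+42)%997=68 [pair 2] -> [261, 461, 68]
  Sibling for proof at L0: 49
L2: h(261,461)=(261*31+461)%997=576 [pair 0] h(68,68)=(68*31+68)%997=182 [pair 1] -> [576, 182]
  Sibling for proof at L1: 461
L3: h(576,182)=(576*31+182)%997=92 [pair 0] -> [92]
  Sibling for proof at L2: 182
Root: 92
Proof path (sibling hashes from leaf to root): [49, 461, 182]

Answer: 49 461 182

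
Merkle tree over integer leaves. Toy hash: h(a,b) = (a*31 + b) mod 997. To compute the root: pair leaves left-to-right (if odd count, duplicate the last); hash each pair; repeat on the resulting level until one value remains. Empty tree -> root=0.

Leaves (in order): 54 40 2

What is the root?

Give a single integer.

Answer: 357

Derivation:
L0: [54, 40, 2]
L1: h(54,40)=(54*31+40)%997=717 h(2,2)=(2*31+2)%997=64 -> [717, 64]
L2: h(717,64)=(717*31+64)%997=357 -> [357]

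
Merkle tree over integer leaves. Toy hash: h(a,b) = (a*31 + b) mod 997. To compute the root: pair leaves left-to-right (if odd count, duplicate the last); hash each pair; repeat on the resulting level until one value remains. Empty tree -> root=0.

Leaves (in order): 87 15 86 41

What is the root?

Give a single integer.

L0: [87, 15, 86, 41]
L1: h(87,15)=(87*31+15)%997=718 h(86,41)=(86*31+41)%997=713 -> [718, 713]
L2: h(718,713)=(718*31+713)%997=40 -> [40]

Answer: 40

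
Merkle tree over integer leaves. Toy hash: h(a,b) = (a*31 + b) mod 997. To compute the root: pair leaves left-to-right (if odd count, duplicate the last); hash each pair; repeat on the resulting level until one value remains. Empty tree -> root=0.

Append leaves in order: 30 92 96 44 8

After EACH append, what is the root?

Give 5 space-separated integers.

Answer: 30 25 856 804 215

Derivation:
After append 30 (leaves=[30]):
  L0: [30]
  root=30
After append 92 (leaves=[30, 92]):
  L0: [30, 92]
  L1: h(30,92)=(30*31+92)%997=25 -> [25]
  root=25
After append 96 (leaves=[30, 92, 96]):
  L0: [30, 92, 96]
  L1: h(30,92)=(30*31+92)%997=25 h(96,96)=(96*31+96)%997=81 -> [25, 81]
  L2: h(25,81)=(25*31+81)%997=856 -> [856]
  root=856
After append 44 (leaves=[30, 92, 96, 44]):
  L0: [30, 92, 96, 44]
  L1: h(30,92)=(30*31+92)%997=25 h(96,44)=(96*31+44)%997=29 -> [25, 29]
  L2: h(25,29)=(25*31+29)%997=804 -> [804]
  root=804
After append 8 (leaves=[30, 92, 96, 44, 8]):
  L0: [30, 92, 96, 44, 8]
  L1: h(30,92)=(30*31+92)%997=25 h(96,44)=(96*31+44)%997=29 h(8,8)=(8*31+8)%997=256 -> [25, 29, 256]
  L2: h(25,29)=(25*31+29)%997=804 h(256,256)=(256*31+256)%997=216 -> [804, 216]
  L3: h(804,216)=(804*31+216)%997=215 -> [215]
  root=215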